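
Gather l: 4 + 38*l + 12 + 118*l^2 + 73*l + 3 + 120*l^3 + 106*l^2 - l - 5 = 120*l^3 + 224*l^2 + 110*l + 14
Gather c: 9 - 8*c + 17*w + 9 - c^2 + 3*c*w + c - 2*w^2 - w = -c^2 + c*(3*w - 7) - 2*w^2 + 16*w + 18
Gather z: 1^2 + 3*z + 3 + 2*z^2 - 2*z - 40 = 2*z^2 + z - 36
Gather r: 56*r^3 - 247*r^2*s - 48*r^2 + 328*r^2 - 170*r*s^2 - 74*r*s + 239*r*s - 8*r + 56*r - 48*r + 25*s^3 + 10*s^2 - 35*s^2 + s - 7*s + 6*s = 56*r^3 + r^2*(280 - 247*s) + r*(-170*s^2 + 165*s) + 25*s^3 - 25*s^2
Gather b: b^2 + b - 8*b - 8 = b^2 - 7*b - 8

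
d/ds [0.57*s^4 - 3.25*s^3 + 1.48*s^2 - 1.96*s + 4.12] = 2.28*s^3 - 9.75*s^2 + 2.96*s - 1.96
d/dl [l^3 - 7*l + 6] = 3*l^2 - 7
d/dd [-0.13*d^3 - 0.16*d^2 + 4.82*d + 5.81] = -0.39*d^2 - 0.32*d + 4.82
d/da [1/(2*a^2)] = -1/a^3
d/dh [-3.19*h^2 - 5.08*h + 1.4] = -6.38*h - 5.08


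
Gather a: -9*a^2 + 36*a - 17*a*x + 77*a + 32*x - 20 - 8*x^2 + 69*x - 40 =-9*a^2 + a*(113 - 17*x) - 8*x^2 + 101*x - 60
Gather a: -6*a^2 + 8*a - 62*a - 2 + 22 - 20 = -6*a^2 - 54*a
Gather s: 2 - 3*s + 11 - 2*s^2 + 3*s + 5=18 - 2*s^2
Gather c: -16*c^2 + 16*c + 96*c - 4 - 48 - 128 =-16*c^2 + 112*c - 180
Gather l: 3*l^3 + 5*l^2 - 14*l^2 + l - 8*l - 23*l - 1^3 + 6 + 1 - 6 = 3*l^3 - 9*l^2 - 30*l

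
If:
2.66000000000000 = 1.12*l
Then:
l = 2.38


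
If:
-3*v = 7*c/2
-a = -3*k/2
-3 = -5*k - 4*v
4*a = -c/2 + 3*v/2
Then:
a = 81/314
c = -72/157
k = 27/157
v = 84/157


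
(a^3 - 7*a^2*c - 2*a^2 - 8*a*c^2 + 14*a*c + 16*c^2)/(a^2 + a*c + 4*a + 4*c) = (a^2 - 8*a*c - 2*a + 16*c)/(a + 4)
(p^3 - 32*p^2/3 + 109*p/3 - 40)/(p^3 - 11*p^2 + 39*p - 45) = (p - 8/3)/(p - 3)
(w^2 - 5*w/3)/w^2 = (w - 5/3)/w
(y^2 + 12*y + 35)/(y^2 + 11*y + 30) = (y + 7)/(y + 6)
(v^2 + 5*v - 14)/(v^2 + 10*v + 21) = (v - 2)/(v + 3)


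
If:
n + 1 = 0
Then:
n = -1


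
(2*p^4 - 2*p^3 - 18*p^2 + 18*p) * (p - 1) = 2*p^5 - 4*p^4 - 16*p^3 + 36*p^2 - 18*p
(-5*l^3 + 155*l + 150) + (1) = -5*l^3 + 155*l + 151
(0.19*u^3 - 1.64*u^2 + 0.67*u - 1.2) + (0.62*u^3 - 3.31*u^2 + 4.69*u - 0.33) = 0.81*u^3 - 4.95*u^2 + 5.36*u - 1.53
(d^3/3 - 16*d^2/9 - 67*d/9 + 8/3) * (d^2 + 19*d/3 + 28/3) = d^5/3 + d^4/3 - 421*d^3/27 - 1649*d^2/27 - 1420*d/27 + 224/9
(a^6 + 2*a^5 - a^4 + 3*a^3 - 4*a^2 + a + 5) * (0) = 0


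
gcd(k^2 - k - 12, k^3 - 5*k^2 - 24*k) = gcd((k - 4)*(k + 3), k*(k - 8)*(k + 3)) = k + 3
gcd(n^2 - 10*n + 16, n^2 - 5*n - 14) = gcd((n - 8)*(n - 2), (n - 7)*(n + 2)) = 1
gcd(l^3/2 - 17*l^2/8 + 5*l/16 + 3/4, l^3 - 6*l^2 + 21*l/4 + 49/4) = 1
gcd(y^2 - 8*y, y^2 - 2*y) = y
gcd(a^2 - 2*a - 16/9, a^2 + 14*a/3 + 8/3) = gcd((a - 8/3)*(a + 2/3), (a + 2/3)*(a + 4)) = a + 2/3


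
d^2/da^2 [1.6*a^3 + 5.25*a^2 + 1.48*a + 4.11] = 9.6*a + 10.5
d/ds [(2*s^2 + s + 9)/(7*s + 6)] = (14*s^2 + 24*s - 57)/(49*s^2 + 84*s + 36)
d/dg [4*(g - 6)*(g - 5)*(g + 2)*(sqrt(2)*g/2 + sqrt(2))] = sqrt(2)*(8*g^3 - 42*g^2 - 40*g + 152)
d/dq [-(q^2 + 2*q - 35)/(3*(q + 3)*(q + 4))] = (-5*q^2 - 94*q - 269)/(3*(q^4 + 14*q^3 + 73*q^2 + 168*q + 144))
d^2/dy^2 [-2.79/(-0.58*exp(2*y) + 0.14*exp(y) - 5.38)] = ((0.3906 - 6.4728*exp(y))*(0.58*exp(2*y) - 0.14*exp(y) + 5.38) + 2.79*(1.16*exp(y) - 0.14)*(2.32*exp(y) - 0.28)*exp(y))*exp(y)/(0.58*exp(2*y) - 0.14*exp(y) + 5.38)^3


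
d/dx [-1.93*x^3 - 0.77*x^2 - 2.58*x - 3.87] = -5.79*x^2 - 1.54*x - 2.58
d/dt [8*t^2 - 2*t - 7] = 16*t - 2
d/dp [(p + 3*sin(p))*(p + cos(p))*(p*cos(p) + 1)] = -(p + 3*sin(p))*(p + cos(p))*(p*sin(p) - cos(p)) - (p + 3*sin(p))*(p*cos(p) + 1)*(sin(p) - 1) + (p + cos(p))*(p*cos(p) + 1)*(3*cos(p) + 1)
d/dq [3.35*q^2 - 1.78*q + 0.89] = 6.7*q - 1.78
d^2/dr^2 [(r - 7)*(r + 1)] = 2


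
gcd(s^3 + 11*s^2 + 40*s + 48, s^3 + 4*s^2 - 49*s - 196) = s + 4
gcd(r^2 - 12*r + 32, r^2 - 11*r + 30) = 1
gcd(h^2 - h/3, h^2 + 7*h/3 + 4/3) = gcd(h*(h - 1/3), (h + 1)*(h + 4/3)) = 1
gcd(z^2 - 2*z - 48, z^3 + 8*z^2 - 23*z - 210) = z + 6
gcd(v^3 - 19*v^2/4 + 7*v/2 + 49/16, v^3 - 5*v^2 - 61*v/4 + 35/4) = 1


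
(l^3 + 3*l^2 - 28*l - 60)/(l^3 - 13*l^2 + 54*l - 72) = (l^3 + 3*l^2 - 28*l - 60)/(l^3 - 13*l^2 + 54*l - 72)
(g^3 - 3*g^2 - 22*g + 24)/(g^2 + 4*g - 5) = (g^2 - 2*g - 24)/(g + 5)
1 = 1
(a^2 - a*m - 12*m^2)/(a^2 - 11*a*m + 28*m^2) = (a + 3*m)/(a - 7*m)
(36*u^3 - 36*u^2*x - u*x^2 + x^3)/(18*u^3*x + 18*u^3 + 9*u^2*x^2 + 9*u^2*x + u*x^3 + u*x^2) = (6*u^2 - 7*u*x + x^2)/(u*(3*u*x + 3*u + x^2 + x))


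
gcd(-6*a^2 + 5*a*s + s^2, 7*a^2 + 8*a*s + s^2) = 1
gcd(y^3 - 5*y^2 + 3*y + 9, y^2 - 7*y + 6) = 1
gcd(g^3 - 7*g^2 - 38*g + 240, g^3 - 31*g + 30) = g^2 + g - 30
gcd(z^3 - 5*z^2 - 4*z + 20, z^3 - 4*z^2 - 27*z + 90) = 1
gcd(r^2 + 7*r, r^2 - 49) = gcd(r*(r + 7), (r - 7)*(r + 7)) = r + 7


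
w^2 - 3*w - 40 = (w - 8)*(w + 5)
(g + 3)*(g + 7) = g^2 + 10*g + 21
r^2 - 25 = (r - 5)*(r + 5)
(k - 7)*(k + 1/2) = k^2 - 13*k/2 - 7/2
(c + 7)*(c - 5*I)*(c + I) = c^3 + 7*c^2 - 4*I*c^2 + 5*c - 28*I*c + 35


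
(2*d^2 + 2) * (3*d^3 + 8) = 6*d^5 + 6*d^3 + 16*d^2 + 16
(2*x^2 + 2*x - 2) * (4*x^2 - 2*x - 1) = 8*x^4 + 4*x^3 - 14*x^2 + 2*x + 2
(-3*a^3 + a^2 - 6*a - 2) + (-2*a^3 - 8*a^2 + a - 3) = -5*a^3 - 7*a^2 - 5*a - 5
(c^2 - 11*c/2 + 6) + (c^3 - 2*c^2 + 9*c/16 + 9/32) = c^3 - c^2 - 79*c/16 + 201/32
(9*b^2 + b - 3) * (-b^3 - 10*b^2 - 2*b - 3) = -9*b^5 - 91*b^4 - 25*b^3 + b^2 + 3*b + 9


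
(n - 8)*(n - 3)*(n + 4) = n^3 - 7*n^2 - 20*n + 96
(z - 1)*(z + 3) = z^2 + 2*z - 3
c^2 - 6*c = c*(c - 6)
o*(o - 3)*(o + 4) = o^3 + o^2 - 12*o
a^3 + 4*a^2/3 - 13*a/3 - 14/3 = (a - 2)*(a + 1)*(a + 7/3)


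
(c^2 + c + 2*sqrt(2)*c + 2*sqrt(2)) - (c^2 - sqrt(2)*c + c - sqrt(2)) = 3*sqrt(2)*c + 3*sqrt(2)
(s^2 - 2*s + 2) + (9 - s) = s^2 - 3*s + 11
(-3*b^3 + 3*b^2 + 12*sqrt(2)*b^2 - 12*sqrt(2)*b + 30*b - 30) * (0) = 0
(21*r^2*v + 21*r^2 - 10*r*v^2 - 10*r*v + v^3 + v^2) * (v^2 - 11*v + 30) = 21*r^2*v^3 - 210*r^2*v^2 + 399*r^2*v + 630*r^2 - 10*r*v^4 + 100*r*v^3 - 190*r*v^2 - 300*r*v + v^5 - 10*v^4 + 19*v^3 + 30*v^2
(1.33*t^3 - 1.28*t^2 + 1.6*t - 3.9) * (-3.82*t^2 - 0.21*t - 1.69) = -5.0806*t^5 + 4.6103*t^4 - 8.0909*t^3 + 16.7252*t^2 - 1.885*t + 6.591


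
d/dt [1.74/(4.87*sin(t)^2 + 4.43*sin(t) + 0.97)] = -(16.9476*sin(t) + 7.7082)*cos(t)/(4.87*sin(t)^2 + 4.43*sin(t) + 0.97)^2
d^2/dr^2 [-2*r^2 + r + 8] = -4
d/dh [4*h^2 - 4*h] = 8*h - 4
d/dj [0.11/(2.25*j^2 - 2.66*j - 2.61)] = (0.2926 - 0.495*j)/(-2.25*j^2 + 2.66*j + 2.61)^2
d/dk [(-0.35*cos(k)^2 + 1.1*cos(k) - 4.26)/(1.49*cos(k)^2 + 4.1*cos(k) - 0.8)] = (3.074*cos(k)^2 - 13.2548*cos(k) - 16.586)*sin(k)/(2.2201*cos(k)^4 + 12.218*cos(k)^3 + 14.426*cos(k)^2 - 6.56*cos(k) + 0.64)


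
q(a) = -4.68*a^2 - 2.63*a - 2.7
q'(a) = -9.36*a - 2.63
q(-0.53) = -2.62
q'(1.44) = -16.11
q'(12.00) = -114.95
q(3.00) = -52.71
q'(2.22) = -23.41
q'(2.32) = -24.35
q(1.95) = -25.62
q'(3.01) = -30.80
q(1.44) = -16.19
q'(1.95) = -20.88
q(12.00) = -708.18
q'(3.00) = -30.71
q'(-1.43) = 10.75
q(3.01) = -53.02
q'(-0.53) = 2.33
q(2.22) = -31.60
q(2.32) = -33.99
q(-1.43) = -8.51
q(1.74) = -21.45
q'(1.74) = -18.92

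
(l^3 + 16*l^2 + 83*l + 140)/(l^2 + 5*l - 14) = (l^2 + 9*l + 20)/(l - 2)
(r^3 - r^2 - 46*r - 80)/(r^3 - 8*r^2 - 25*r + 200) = (r + 2)/(r - 5)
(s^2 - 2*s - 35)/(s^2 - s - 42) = (s + 5)/(s + 6)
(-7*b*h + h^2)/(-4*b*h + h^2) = (7*b - h)/(4*b - h)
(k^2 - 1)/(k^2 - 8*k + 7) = (k + 1)/(k - 7)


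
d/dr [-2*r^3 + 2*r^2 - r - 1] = -6*r^2 + 4*r - 1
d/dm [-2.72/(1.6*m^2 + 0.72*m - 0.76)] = (8.704*m + 1.9584)/(1.6*m^2 + 0.72*m - 0.76)^2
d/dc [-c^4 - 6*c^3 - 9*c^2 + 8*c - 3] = -4*c^3 - 18*c^2 - 18*c + 8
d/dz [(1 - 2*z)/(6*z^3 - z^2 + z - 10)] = (-12*z^3 + 2*z^2 - 2*z + (2*z - 1)*(18*z^2 - 2*z + 1) + 20)/(6*z^3 - z^2 + z - 10)^2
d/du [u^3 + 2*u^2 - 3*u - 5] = 3*u^2 + 4*u - 3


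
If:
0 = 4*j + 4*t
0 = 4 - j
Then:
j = 4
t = -4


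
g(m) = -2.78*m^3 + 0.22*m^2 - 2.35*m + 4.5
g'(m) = -8.34*m^2 + 0.44*m - 2.35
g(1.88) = -17.61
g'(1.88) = -31.00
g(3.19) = -91.00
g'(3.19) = -85.82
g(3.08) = -81.88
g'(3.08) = -80.11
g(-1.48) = 17.47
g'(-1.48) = -21.27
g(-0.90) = 8.82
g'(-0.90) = -9.50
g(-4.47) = 267.69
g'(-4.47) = -170.96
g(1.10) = -1.52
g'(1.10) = -11.96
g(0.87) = 0.79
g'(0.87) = -8.28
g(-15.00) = 9471.75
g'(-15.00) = -1885.45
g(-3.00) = 88.59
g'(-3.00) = -78.73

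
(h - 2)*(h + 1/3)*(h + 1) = h^3 - 2*h^2/3 - 7*h/3 - 2/3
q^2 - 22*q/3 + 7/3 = (q - 7)*(q - 1/3)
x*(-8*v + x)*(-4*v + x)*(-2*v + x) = -64*v^3*x + 56*v^2*x^2 - 14*v*x^3 + x^4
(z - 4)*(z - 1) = z^2 - 5*z + 4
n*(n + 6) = n^2 + 6*n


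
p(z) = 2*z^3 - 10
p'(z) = 6*z^2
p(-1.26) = -14.00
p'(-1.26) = 9.53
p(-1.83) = -22.26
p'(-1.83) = 20.09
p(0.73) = -9.22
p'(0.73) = 3.20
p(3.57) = 81.00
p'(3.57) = 76.47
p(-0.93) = -11.61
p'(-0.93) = 5.19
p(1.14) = -7.04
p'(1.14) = 7.80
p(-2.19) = -31.01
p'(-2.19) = 28.78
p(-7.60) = -887.95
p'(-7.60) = 346.56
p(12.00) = 3446.00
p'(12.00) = 864.00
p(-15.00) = -6760.00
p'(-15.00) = 1350.00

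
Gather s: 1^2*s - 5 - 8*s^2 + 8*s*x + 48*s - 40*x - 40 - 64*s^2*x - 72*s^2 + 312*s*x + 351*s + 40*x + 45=s^2*(-64*x - 80) + s*(320*x + 400)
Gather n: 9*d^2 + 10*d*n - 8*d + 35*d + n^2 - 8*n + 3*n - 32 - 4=9*d^2 + 27*d + n^2 + n*(10*d - 5) - 36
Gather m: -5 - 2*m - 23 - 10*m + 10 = -12*m - 18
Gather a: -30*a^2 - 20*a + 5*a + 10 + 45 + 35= -30*a^2 - 15*a + 90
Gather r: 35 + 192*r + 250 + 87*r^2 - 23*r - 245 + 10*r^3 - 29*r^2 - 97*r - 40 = 10*r^3 + 58*r^2 + 72*r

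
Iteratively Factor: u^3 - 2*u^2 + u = (u - 1)*(u^2 - u) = (u - 1)^2*(u)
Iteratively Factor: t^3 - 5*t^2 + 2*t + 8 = (t + 1)*(t^2 - 6*t + 8) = (t - 2)*(t + 1)*(t - 4)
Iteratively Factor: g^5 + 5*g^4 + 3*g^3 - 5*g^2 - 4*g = (g - 1)*(g^4 + 6*g^3 + 9*g^2 + 4*g) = (g - 1)*(g + 1)*(g^3 + 5*g^2 + 4*g) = g*(g - 1)*(g + 1)*(g^2 + 5*g + 4) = g*(g - 1)*(g + 1)^2*(g + 4)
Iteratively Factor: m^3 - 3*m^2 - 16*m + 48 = (m - 4)*(m^2 + m - 12) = (m - 4)*(m + 4)*(m - 3)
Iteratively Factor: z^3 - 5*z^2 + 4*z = (z - 1)*(z^2 - 4*z) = (z - 4)*(z - 1)*(z)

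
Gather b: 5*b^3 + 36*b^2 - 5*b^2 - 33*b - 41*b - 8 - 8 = 5*b^3 + 31*b^2 - 74*b - 16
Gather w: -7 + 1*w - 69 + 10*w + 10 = 11*w - 66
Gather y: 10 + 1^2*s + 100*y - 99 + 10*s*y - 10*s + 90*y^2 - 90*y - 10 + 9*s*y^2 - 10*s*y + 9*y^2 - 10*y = -9*s + y^2*(9*s + 99) - 99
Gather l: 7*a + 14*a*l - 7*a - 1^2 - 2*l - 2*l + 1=l*(14*a - 4)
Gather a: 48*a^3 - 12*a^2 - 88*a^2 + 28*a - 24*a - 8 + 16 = 48*a^3 - 100*a^2 + 4*a + 8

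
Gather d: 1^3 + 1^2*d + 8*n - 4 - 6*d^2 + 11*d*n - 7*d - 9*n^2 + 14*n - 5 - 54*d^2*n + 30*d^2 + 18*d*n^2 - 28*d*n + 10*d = d^2*(24 - 54*n) + d*(18*n^2 - 17*n + 4) - 9*n^2 + 22*n - 8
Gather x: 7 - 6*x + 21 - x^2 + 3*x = -x^2 - 3*x + 28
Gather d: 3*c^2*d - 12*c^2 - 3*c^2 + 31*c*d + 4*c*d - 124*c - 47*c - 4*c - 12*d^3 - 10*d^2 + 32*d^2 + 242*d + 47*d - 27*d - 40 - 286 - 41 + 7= -15*c^2 - 175*c - 12*d^3 + 22*d^2 + d*(3*c^2 + 35*c + 262) - 360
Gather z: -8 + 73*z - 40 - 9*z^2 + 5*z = -9*z^2 + 78*z - 48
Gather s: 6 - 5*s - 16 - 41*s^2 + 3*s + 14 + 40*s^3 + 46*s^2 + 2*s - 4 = 40*s^3 + 5*s^2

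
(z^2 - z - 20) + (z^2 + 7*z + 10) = 2*z^2 + 6*z - 10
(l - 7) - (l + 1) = -8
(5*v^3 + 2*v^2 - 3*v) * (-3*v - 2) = -15*v^4 - 16*v^3 + 5*v^2 + 6*v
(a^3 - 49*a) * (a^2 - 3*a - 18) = a^5 - 3*a^4 - 67*a^3 + 147*a^2 + 882*a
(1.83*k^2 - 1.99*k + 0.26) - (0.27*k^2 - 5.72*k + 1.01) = 1.56*k^2 + 3.73*k - 0.75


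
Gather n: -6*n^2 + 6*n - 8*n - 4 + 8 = -6*n^2 - 2*n + 4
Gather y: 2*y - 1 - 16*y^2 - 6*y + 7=-16*y^2 - 4*y + 6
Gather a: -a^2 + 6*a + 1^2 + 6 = -a^2 + 6*a + 7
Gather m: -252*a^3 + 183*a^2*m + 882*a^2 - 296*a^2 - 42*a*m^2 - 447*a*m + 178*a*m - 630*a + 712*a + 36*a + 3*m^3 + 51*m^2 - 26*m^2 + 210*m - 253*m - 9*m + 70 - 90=-252*a^3 + 586*a^2 + 118*a + 3*m^3 + m^2*(25 - 42*a) + m*(183*a^2 - 269*a - 52) - 20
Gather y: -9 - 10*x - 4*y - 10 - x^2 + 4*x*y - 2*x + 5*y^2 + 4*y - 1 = -x^2 + 4*x*y - 12*x + 5*y^2 - 20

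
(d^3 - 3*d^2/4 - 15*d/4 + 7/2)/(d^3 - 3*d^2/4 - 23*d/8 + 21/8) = 2*(4*d^2 + d - 14)/(8*d^2 + 2*d - 21)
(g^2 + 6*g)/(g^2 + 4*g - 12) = g/(g - 2)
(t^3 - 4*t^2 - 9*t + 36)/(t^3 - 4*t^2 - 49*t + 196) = (t^2 - 9)/(t^2 - 49)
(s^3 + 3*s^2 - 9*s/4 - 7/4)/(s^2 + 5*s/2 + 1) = (2*s^2 + 5*s - 7)/(2*(s + 2))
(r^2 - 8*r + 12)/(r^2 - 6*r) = (r - 2)/r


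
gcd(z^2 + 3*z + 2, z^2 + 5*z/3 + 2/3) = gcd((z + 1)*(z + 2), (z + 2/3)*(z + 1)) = z + 1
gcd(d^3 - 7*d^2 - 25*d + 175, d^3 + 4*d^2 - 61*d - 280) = d + 5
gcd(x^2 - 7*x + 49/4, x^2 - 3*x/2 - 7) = x - 7/2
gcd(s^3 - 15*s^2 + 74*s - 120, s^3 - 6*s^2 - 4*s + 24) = s - 6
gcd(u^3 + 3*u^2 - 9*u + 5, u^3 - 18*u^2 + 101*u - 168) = 1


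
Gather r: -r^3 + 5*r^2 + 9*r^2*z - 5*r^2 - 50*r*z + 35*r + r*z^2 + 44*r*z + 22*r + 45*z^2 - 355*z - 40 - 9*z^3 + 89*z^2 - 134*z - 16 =-r^3 + 9*r^2*z + r*(z^2 - 6*z + 57) - 9*z^3 + 134*z^2 - 489*z - 56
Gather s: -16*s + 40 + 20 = 60 - 16*s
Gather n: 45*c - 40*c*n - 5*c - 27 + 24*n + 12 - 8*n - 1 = 40*c + n*(16 - 40*c) - 16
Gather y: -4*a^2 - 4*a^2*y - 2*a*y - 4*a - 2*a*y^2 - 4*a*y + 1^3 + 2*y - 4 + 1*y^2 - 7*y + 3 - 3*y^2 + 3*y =-4*a^2 - 4*a + y^2*(-2*a - 2) + y*(-4*a^2 - 6*a - 2)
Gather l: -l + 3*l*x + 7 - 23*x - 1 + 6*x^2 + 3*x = l*(3*x - 1) + 6*x^2 - 20*x + 6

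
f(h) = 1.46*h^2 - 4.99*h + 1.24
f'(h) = 2.92*h - 4.99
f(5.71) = 20.35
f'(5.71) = 11.68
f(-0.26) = 2.64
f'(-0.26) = -5.75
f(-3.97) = 44.06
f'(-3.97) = -16.58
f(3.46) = 1.45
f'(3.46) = 5.11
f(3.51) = 1.71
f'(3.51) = 5.26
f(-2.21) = 19.40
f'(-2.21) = -11.44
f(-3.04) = 29.90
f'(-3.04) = -13.87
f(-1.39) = 11.00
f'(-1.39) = -9.05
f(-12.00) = 271.36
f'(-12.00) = -40.03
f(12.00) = 151.60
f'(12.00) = 30.05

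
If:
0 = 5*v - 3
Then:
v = 3/5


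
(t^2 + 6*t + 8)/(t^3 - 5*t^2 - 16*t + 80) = (t + 2)/(t^2 - 9*t + 20)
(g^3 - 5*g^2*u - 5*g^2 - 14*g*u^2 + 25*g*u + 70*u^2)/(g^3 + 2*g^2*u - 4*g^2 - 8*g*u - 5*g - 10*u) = (g - 7*u)/(g + 1)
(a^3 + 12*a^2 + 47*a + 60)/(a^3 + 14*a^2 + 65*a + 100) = (a + 3)/(a + 5)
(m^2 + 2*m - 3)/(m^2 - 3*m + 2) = (m + 3)/(m - 2)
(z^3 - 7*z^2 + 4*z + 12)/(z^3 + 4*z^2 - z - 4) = (z^2 - 8*z + 12)/(z^2 + 3*z - 4)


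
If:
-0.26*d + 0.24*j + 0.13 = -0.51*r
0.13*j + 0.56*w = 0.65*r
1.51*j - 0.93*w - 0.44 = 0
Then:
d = 2.500078372977*w + 0.883290881304126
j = 0.615894039735099*w + 0.291390728476821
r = 0.984717269485481*w + 0.0582781456953642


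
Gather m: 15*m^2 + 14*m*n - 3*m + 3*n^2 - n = 15*m^2 + m*(14*n - 3) + 3*n^2 - n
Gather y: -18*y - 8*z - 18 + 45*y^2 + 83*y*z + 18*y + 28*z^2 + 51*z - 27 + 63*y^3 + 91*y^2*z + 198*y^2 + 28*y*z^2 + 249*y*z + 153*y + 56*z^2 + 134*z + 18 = 63*y^3 + y^2*(91*z + 243) + y*(28*z^2 + 332*z + 153) + 84*z^2 + 177*z - 27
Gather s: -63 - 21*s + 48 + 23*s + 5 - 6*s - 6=-4*s - 16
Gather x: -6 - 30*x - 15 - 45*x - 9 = -75*x - 30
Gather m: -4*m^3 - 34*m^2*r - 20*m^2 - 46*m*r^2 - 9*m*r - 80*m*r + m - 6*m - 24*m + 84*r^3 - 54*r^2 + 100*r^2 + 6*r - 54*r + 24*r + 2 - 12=-4*m^3 + m^2*(-34*r - 20) + m*(-46*r^2 - 89*r - 29) + 84*r^3 + 46*r^2 - 24*r - 10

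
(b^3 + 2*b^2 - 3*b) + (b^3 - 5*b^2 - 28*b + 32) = 2*b^3 - 3*b^2 - 31*b + 32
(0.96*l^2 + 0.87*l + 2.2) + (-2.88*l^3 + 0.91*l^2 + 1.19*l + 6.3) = -2.88*l^3 + 1.87*l^2 + 2.06*l + 8.5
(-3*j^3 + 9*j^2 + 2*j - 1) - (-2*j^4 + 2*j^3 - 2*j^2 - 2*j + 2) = 2*j^4 - 5*j^3 + 11*j^2 + 4*j - 3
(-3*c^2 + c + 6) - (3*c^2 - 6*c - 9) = -6*c^2 + 7*c + 15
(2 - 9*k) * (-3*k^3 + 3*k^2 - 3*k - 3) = 27*k^4 - 33*k^3 + 33*k^2 + 21*k - 6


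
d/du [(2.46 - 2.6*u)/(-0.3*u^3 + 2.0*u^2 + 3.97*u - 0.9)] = (-1.56*u^3 + 7.414*u^2 - 9.84*u - 7.4262)/(0.09*u^6 - 1.2*u^5 + 1.618*u^4 + 16.42*u^3 + 12.1609*u^2 - 7.146*u + 0.81)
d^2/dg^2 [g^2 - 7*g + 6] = 2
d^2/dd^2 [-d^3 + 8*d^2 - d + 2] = 16 - 6*d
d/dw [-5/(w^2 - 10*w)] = 10*(w - 5)/(w^2*(w - 10)^2)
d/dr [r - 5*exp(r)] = 1 - 5*exp(r)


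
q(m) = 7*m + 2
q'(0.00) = 7.00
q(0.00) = 2.00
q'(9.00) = 7.00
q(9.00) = 65.00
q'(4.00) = 7.00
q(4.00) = 30.00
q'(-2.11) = 7.00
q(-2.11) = -12.77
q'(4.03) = 7.00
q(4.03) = 30.21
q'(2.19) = 7.00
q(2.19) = 17.33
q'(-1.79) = 7.00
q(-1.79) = -10.53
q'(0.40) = 7.00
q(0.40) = 4.80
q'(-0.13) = 7.00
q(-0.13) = 1.09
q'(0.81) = 7.00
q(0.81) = 7.67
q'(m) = 7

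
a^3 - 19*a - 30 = (a - 5)*(a + 2)*(a + 3)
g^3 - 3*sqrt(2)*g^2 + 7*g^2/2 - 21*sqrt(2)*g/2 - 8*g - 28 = (g + 7/2)*(g - 4*sqrt(2))*(g + sqrt(2))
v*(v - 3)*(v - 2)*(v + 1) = v^4 - 4*v^3 + v^2 + 6*v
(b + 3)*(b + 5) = b^2 + 8*b + 15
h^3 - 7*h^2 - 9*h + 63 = (h - 7)*(h - 3)*(h + 3)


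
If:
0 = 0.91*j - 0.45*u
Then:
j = 0.494505494505495*u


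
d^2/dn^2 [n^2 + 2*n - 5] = 2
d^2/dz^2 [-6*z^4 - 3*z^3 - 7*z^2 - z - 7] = -72*z^2 - 18*z - 14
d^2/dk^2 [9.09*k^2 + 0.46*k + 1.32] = 18.1800000000000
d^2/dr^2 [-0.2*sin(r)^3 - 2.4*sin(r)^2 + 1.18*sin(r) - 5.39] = -1.03*sin(r) - 0.45*sin(3*r) - 4.8*cos(2*r)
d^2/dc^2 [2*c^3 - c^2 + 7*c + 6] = 12*c - 2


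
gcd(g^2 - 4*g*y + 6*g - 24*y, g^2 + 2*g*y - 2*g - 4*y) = 1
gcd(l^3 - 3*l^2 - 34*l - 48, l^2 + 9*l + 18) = l + 3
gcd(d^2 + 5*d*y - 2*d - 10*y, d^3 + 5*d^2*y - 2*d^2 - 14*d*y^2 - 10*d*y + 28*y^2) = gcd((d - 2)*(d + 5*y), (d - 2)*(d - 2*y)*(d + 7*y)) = d - 2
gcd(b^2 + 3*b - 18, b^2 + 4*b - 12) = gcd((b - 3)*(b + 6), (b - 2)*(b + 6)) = b + 6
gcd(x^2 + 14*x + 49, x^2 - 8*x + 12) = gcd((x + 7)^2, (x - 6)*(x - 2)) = 1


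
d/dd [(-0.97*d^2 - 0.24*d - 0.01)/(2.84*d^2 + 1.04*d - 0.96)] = (-0.3272*d^2 + 1.9192*d + 0.2408)/(8.0656*d^4 + 5.9072*d^3 - 4.3712*d^2 - 1.9968*d + 0.9216)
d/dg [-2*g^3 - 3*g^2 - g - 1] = -6*g^2 - 6*g - 1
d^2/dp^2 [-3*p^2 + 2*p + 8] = -6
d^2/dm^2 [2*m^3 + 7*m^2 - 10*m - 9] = 12*m + 14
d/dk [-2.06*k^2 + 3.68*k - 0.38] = 3.68 - 4.12*k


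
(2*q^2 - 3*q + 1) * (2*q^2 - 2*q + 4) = 4*q^4 - 10*q^3 + 16*q^2 - 14*q + 4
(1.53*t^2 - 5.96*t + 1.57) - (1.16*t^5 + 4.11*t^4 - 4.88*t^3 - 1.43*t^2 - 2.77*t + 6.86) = -1.16*t^5 - 4.11*t^4 + 4.88*t^3 + 2.96*t^2 - 3.19*t - 5.29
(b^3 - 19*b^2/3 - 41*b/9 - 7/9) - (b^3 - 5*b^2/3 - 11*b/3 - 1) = -14*b^2/3 - 8*b/9 + 2/9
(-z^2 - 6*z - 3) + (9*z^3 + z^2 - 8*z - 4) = 9*z^3 - 14*z - 7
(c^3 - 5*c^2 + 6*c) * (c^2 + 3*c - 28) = c^5 - 2*c^4 - 37*c^3 + 158*c^2 - 168*c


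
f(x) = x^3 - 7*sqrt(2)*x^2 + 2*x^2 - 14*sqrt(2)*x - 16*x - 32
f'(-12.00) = 585.79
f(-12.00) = -2467.94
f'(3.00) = -56.20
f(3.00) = -183.49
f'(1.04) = -48.99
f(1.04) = -76.65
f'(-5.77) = 155.24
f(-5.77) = -280.54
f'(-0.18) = -32.86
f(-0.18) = -25.82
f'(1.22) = -50.61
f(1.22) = -85.62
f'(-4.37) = 90.53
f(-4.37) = -109.87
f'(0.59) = -44.08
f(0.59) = -55.67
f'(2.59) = -56.59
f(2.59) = -160.34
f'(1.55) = -53.08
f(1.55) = -102.74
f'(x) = 3*x^2 - 14*sqrt(2)*x + 4*x - 14*sqrt(2) - 16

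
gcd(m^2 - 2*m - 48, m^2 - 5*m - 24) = m - 8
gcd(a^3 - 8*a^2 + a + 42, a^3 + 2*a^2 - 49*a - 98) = a^2 - 5*a - 14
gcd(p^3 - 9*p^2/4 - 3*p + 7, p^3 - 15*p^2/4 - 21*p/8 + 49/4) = p^2 - p/4 - 7/2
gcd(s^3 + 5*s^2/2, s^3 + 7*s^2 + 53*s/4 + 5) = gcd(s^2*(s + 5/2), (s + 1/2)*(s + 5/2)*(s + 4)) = s + 5/2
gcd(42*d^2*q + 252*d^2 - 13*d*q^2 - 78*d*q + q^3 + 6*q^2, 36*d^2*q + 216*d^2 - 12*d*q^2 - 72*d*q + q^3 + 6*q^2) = -6*d*q - 36*d + q^2 + 6*q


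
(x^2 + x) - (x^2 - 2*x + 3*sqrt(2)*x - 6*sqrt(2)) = -3*sqrt(2)*x + 3*x + 6*sqrt(2)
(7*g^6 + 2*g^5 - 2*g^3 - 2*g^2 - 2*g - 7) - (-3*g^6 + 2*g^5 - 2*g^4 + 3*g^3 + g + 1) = 10*g^6 + 2*g^4 - 5*g^3 - 2*g^2 - 3*g - 8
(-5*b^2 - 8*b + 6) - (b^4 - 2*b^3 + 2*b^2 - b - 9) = -b^4 + 2*b^3 - 7*b^2 - 7*b + 15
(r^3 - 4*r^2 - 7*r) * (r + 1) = r^4 - 3*r^3 - 11*r^2 - 7*r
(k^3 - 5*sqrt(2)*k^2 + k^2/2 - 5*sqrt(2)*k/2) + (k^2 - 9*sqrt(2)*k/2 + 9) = k^3 - 5*sqrt(2)*k^2 + 3*k^2/2 - 7*sqrt(2)*k + 9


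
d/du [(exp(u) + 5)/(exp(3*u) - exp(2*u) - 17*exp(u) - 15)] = ((exp(u) + 5)*(-3*exp(2*u) + 2*exp(u) + 17) + exp(3*u) - exp(2*u) - 17*exp(u) - 15)*exp(u)/(-exp(3*u) + exp(2*u) + 17*exp(u) + 15)^2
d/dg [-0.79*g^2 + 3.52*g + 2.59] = 3.52 - 1.58*g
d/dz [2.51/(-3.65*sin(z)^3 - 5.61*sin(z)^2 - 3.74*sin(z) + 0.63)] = (27.4845*sin(z)^2 + 28.1622*sin(z) + 9.3874)*cos(z)/(3.65*sin(z)^3 + 5.61*sin(z)^2 + 3.74*sin(z) - 0.63)^2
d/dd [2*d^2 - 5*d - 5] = 4*d - 5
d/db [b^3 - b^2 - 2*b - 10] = 3*b^2 - 2*b - 2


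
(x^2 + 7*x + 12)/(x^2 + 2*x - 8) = (x + 3)/(x - 2)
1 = 1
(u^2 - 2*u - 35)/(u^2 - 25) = (u - 7)/(u - 5)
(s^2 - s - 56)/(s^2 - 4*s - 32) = (s + 7)/(s + 4)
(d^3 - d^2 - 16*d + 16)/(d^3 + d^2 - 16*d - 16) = (d - 1)/(d + 1)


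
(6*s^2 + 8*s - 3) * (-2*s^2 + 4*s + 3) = -12*s^4 + 8*s^3 + 56*s^2 + 12*s - 9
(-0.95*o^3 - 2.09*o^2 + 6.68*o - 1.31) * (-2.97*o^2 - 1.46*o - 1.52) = 2.8215*o^5 + 7.5943*o^4 - 15.3442*o^3 - 2.6853*o^2 - 8.241*o + 1.9912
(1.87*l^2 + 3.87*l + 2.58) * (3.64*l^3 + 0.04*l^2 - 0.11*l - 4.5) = 6.8068*l^5 + 14.1616*l^4 + 9.3403*l^3 - 8.7375*l^2 - 17.6988*l - 11.61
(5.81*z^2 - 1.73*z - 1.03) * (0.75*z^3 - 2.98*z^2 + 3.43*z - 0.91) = 4.3575*z^5 - 18.6113*z^4 + 24.3112*z^3 - 8.1516*z^2 - 1.9586*z + 0.9373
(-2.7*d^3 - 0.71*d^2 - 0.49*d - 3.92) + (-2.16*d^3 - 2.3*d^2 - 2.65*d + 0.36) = -4.86*d^3 - 3.01*d^2 - 3.14*d - 3.56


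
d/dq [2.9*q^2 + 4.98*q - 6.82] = 5.8*q + 4.98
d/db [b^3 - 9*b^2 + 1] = 3*b*(b - 6)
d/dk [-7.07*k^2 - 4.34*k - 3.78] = -14.14*k - 4.34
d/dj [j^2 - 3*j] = 2*j - 3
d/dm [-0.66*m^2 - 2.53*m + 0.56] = -1.32*m - 2.53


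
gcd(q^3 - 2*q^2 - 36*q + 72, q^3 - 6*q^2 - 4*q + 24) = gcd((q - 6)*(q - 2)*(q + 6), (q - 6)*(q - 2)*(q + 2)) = q^2 - 8*q + 12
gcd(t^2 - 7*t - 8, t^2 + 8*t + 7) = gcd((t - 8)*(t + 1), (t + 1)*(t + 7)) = t + 1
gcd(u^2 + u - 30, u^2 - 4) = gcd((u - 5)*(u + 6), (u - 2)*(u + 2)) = 1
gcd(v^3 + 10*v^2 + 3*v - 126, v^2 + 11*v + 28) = v + 7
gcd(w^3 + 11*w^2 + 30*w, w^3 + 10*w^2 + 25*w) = w^2 + 5*w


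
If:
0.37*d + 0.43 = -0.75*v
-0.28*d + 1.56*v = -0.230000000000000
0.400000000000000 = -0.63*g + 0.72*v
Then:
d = -0.63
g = -0.93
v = -0.26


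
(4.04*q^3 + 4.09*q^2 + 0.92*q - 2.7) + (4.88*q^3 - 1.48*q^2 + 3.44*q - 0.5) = 8.92*q^3 + 2.61*q^2 + 4.36*q - 3.2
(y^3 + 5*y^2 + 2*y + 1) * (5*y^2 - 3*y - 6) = 5*y^5 + 22*y^4 - 11*y^3 - 31*y^2 - 15*y - 6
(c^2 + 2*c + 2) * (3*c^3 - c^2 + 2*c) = 3*c^5 + 5*c^4 + 6*c^3 + 2*c^2 + 4*c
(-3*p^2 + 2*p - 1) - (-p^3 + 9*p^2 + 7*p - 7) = p^3 - 12*p^2 - 5*p + 6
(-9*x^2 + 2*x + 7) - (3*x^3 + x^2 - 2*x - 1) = -3*x^3 - 10*x^2 + 4*x + 8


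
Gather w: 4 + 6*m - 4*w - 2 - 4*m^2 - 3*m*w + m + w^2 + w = -4*m^2 + 7*m + w^2 + w*(-3*m - 3) + 2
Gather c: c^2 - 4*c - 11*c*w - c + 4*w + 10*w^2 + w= c^2 + c*(-11*w - 5) + 10*w^2 + 5*w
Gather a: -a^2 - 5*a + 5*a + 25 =25 - a^2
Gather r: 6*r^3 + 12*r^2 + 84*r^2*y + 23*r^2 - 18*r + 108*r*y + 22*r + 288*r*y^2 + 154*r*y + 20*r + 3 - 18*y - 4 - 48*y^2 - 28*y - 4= 6*r^3 + r^2*(84*y + 35) + r*(288*y^2 + 262*y + 24) - 48*y^2 - 46*y - 5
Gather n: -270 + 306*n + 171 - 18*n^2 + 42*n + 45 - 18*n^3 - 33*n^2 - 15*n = -18*n^3 - 51*n^2 + 333*n - 54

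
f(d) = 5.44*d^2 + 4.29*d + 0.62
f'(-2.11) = -18.67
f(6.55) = 262.11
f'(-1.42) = -11.16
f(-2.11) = 15.79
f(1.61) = 21.63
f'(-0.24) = 1.68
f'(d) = 10.88*d + 4.29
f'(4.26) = 50.64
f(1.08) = 11.60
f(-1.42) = 5.50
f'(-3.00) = -28.35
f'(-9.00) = -93.63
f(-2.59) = 26.00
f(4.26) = 117.62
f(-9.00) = 402.65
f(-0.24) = -0.10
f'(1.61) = 21.81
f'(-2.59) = -23.89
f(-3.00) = 36.71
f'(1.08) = 16.04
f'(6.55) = 75.55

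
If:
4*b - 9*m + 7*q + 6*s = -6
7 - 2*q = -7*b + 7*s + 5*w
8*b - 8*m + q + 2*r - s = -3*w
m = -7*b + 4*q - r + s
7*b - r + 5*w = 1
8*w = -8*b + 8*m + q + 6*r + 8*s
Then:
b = -37072/82989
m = 580/27663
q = -49943/82989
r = 121189/165978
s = 1735/55326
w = 17915/18442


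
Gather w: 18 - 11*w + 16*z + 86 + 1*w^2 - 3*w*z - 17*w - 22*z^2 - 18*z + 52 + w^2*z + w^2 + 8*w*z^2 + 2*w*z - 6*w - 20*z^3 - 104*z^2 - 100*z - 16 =w^2*(z + 2) + w*(8*z^2 - z - 34) - 20*z^3 - 126*z^2 - 102*z + 140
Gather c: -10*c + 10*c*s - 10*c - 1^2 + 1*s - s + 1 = c*(10*s - 20)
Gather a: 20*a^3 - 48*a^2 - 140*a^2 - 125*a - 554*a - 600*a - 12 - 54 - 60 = 20*a^3 - 188*a^2 - 1279*a - 126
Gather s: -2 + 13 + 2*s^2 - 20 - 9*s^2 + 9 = -7*s^2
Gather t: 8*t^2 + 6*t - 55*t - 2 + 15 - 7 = 8*t^2 - 49*t + 6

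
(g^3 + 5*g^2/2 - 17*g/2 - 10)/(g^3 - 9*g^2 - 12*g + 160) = (2*g^2 - 3*g - 5)/(2*(g^2 - 13*g + 40))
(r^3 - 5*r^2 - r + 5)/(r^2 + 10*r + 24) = (r^3 - 5*r^2 - r + 5)/(r^2 + 10*r + 24)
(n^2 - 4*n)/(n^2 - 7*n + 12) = n/(n - 3)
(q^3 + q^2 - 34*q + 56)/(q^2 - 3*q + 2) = (q^2 + 3*q - 28)/(q - 1)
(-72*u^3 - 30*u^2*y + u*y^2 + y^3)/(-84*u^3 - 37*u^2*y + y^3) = (-6*u + y)/(-7*u + y)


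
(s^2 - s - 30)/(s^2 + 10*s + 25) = (s - 6)/(s + 5)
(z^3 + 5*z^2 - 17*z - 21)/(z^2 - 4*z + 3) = (z^2 + 8*z + 7)/(z - 1)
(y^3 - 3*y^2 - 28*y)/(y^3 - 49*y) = (y + 4)/(y + 7)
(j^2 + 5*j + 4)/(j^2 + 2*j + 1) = (j + 4)/(j + 1)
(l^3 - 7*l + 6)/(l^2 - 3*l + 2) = l + 3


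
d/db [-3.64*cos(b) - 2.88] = 3.64*sin(b)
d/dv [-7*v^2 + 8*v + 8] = 8 - 14*v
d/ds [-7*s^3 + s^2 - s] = -21*s^2 + 2*s - 1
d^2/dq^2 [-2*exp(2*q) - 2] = -8*exp(2*q)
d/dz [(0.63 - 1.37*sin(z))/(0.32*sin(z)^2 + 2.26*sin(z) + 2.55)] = (0.4384*sin(z)^2 - 0.4032*sin(z) - 4.9173)*cos(z)/(0.1024*sin(z)^4 + 1.4464*sin(z)^3 + 6.7396*sin(z)^2 + 11.526*sin(z) + 6.5025)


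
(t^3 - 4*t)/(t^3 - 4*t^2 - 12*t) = (t - 2)/(t - 6)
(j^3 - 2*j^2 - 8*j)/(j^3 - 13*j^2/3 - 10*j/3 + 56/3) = 3*j/(3*j - 7)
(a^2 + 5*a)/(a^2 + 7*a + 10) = a/(a + 2)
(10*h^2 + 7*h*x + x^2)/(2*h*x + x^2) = (5*h + x)/x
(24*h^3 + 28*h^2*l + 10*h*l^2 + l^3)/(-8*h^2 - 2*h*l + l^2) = (-12*h^2 - 8*h*l - l^2)/(4*h - l)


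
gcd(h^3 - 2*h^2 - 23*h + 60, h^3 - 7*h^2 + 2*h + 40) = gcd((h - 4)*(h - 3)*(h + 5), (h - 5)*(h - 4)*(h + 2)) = h - 4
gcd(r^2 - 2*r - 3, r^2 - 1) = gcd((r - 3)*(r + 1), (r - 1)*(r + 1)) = r + 1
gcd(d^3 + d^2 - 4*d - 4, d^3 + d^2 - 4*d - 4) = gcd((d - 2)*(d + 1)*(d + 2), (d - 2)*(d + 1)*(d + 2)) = d^3 + d^2 - 4*d - 4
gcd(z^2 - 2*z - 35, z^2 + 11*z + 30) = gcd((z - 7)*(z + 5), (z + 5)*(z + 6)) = z + 5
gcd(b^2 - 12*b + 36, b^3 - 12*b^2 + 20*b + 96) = b - 6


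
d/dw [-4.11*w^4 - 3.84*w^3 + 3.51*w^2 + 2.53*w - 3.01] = -16.44*w^3 - 11.52*w^2 + 7.02*w + 2.53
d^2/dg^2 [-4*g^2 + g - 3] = -8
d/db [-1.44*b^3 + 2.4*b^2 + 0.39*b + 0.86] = -4.32*b^2 + 4.8*b + 0.39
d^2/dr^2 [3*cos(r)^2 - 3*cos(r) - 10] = 3*cos(r) - 6*cos(2*r)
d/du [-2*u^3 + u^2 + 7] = 2*u*(1 - 3*u)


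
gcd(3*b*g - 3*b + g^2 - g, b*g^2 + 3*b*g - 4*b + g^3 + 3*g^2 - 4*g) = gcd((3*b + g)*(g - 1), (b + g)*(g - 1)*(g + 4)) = g - 1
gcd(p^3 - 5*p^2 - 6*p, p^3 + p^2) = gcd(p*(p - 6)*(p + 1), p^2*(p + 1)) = p^2 + p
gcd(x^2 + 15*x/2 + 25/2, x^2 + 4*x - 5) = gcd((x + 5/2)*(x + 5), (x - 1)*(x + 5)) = x + 5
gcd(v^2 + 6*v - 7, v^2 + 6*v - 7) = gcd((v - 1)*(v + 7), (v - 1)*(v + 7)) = v^2 + 6*v - 7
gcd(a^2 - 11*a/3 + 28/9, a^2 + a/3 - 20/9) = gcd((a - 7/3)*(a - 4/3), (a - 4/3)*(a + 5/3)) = a - 4/3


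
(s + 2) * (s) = s^2 + 2*s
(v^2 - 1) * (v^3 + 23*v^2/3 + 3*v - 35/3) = v^5 + 23*v^4/3 + 2*v^3 - 58*v^2/3 - 3*v + 35/3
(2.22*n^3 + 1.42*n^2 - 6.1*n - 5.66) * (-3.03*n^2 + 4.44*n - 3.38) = -6.7266*n^5 + 5.5542*n^4 + 17.2842*n^3 - 14.7338*n^2 - 4.5124*n + 19.1308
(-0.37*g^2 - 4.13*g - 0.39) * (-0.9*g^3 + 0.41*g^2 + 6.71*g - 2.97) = 0.333*g^5 + 3.5653*g^4 - 3.825*g^3 - 26.7733*g^2 + 9.6492*g + 1.1583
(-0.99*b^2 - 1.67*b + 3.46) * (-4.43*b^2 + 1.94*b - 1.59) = 4.3857*b^4 + 5.4775*b^3 - 16.9935*b^2 + 9.3677*b - 5.5014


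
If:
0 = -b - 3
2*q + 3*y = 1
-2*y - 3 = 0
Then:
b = -3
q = 11/4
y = -3/2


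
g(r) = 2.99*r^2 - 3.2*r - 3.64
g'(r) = 5.98*r - 3.2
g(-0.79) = 0.75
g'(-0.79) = -7.92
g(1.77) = 0.06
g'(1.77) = 7.38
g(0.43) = -4.46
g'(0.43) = -0.63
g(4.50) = 42.51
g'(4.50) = 23.71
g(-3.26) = 38.57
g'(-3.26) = -22.69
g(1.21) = -3.13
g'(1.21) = 4.04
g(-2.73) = 27.38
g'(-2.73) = -19.53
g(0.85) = -4.20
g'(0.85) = 1.88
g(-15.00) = 717.11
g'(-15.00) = -92.90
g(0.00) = -3.64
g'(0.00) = -3.20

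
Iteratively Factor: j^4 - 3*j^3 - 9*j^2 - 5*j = (j)*(j^3 - 3*j^2 - 9*j - 5) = j*(j + 1)*(j^2 - 4*j - 5) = j*(j + 1)^2*(j - 5)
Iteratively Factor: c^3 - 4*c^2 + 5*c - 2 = (c - 1)*(c^2 - 3*c + 2) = (c - 1)^2*(c - 2)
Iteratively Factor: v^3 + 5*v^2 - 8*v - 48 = (v + 4)*(v^2 + v - 12) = (v - 3)*(v + 4)*(v + 4)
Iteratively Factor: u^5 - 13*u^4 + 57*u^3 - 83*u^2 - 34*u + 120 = (u - 5)*(u^4 - 8*u^3 + 17*u^2 + 2*u - 24) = (u - 5)*(u + 1)*(u^3 - 9*u^2 + 26*u - 24) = (u - 5)*(u - 2)*(u + 1)*(u^2 - 7*u + 12) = (u - 5)*(u - 3)*(u - 2)*(u + 1)*(u - 4)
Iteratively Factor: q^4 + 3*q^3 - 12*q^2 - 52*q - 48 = (q + 3)*(q^3 - 12*q - 16) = (q + 2)*(q + 3)*(q^2 - 2*q - 8) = (q + 2)^2*(q + 3)*(q - 4)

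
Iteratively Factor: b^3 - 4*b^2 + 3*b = (b)*(b^2 - 4*b + 3) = b*(b - 3)*(b - 1)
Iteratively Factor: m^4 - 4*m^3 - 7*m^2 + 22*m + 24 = (m + 2)*(m^3 - 6*m^2 + 5*m + 12) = (m - 4)*(m + 2)*(m^2 - 2*m - 3) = (m - 4)*(m + 1)*(m + 2)*(m - 3)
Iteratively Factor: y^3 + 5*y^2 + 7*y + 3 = (y + 1)*(y^2 + 4*y + 3) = (y + 1)*(y + 3)*(y + 1)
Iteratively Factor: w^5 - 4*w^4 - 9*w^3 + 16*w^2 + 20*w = (w - 5)*(w^4 + w^3 - 4*w^2 - 4*w) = (w - 5)*(w + 1)*(w^3 - 4*w) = (w - 5)*(w - 2)*(w + 1)*(w^2 + 2*w) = (w - 5)*(w - 2)*(w + 1)*(w + 2)*(w)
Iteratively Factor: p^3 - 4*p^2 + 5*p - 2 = (p - 1)*(p^2 - 3*p + 2) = (p - 2)*(p - 1)*(p - 1)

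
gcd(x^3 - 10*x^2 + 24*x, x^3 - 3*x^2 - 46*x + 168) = x^2 - 10*x + 24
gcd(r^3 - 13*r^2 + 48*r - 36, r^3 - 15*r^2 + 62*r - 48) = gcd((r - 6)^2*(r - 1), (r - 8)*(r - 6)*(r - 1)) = r^2 - 7*r + 6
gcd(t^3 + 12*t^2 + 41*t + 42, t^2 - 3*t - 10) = t + 2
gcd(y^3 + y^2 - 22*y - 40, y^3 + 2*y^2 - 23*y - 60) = y^2 - y - 20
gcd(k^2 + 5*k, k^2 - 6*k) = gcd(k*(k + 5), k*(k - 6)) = k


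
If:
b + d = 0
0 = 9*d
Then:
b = 0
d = 0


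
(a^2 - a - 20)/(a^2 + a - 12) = (a - 5)/(a - 3)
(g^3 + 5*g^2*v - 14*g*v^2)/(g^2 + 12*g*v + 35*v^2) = g*(g - 2*v)/(g + 5*v)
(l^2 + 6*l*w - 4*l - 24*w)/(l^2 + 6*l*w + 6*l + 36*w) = (l - 4)/(l + 6)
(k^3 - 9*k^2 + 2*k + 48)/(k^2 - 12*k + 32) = (k^2 - k - 6)/(k - 4)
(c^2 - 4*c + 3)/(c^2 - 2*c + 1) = (c - 3)/(c - 1)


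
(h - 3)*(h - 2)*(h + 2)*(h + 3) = h^4 - 13*h^2 + 36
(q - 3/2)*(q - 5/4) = q^2 - 11*q/4 + 15/8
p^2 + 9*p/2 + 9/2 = (p + 3/2)*(p + 3)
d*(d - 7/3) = d^2 - 7*d/3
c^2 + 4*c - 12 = (c - 2)*(c + 6)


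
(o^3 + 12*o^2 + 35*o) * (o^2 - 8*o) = o^5 + 4*o^4 - 61*o^3 - 280*o^2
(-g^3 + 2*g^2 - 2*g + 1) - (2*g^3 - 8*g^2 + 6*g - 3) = -3*g^3 + 10*g^2 - 8*g + 4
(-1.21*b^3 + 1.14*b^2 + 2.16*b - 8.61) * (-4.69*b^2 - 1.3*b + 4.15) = 5.6749*b^5 - 3.7736*b^4 - 16.6339*b^3 + 42.3039*b^2 + 20.157*b - 35.7315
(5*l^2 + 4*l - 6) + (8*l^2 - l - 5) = 13*l^2 + 3*l - 11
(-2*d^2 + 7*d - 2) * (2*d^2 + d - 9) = -4*d^4 + 12*d^3 + 21*d^2 - 65*d + 18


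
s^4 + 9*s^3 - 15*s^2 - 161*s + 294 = (s - 3)*(s - 2)*(s + 7)^2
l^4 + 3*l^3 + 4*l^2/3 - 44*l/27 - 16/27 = (l - 2/3)*(l + 1/3)*(l + 4/3)*(l + 2)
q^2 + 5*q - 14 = (q - 2)*(q + 7)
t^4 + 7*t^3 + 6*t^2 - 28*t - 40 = (t - 2)*(t + 2)^2*(t + 5)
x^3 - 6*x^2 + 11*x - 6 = (x - 3)*(x - 2)*(x - 1)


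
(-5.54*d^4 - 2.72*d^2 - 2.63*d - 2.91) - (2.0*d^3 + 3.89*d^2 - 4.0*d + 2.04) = -5.54*d^4 - 2.0*d^3 - 6.61*d^2 + 1.37*d - 4.95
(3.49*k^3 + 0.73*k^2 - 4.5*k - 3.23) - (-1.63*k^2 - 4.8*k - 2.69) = 3.49*k^3 + 2.36*k^2 + 0.3*k - 0.54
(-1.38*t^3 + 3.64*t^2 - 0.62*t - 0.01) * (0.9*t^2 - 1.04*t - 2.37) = -1.242*t^5 + 4.7112*t^4 - 1.073*t^3 - 7.991*t^2 + 1.4798*t + 0.0237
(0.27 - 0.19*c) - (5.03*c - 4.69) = 4.96 - 5.22*c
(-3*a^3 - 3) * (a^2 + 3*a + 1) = -3*a^5 - 9*a^4 - 3*a^3 - 3*a^2 - 9*a - 3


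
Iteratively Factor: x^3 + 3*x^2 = (x)*(x^2 + 3*x) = x^2*(x + 3)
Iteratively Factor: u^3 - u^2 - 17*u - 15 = (u - 5)*(u^2 + 4*u + 3) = (u - 5)*(u + 1)*(u + 3)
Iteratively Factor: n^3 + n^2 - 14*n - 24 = (n - 4)*(n^2 + 5*n + 6) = (n - 4)*(n + 2)*(n + 3)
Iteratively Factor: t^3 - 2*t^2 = (t)*(t^2 - 2*t) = t*(t - 2)*(t)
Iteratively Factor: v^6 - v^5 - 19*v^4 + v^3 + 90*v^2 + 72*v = (v)*(v^5 - v^4 - 19*v^3 + v^2 + 90*v + 72) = v*(v + 1)*(v^4 - 2*v^3 - 17*v^2 + 18*v + 72) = v*(v + 1)*(v + 3)*(v^3 - 5*v^2 - 2*v + 24) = v*(v + 1)*(v + 2)*(v + 3)*(v^2 - 7*v + 12) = v*(v - 4)*(v + 1)*(v + 2)*(v + 3)*(v - 3)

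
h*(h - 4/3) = h^2 - 4*h/3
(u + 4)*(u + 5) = u^2 + 9*u + 20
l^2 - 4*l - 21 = (l - 7)*(l + 3)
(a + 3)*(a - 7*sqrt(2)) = a^2 - 7*sqrt(2)*a + 3*a - 21*sqrt(2)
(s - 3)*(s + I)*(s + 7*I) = s^3 - 3*s^2 + 8*I*s^2 - 7*s - 24*I*s + 21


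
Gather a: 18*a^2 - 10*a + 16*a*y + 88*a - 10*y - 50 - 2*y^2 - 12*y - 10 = 18*a^2 + a*(16*y + 78) - 2*y^2 - 22*y - 60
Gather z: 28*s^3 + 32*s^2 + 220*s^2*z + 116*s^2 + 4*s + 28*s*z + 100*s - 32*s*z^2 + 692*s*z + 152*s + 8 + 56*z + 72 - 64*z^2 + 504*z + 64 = 28*s^3 + 148*s^2 + 256*s + z^2*(-32*s - 64) + z*(220*s^2 + 720*s + 560) + 144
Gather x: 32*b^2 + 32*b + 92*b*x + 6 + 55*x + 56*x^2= 32*b^2 + 32*b + 56*x^2 + x*(92*b + 55) + 6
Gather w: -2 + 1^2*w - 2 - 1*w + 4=0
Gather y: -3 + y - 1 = y - 4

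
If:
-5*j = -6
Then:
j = 6/5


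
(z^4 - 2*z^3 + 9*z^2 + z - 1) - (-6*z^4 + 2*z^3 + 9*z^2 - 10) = 7*z^4 - 4*z^3 + z + 9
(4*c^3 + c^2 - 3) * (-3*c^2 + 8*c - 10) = -12*c^5 + 29*c^4 - 32*c^3 - c^2 - 24*c + 30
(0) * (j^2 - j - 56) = 0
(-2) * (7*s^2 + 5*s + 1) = -14*s^2 - 10*s - 2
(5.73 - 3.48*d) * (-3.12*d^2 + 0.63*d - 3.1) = 10.8576*d^3 - 20.07*d^2 + 14.3979*d - 17.763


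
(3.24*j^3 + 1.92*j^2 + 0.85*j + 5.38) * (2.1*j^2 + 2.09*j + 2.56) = 6.804*j^5 + 10.8036*j^4 + 14.0922*j^3 + 17.9897*j^2 + 13.4202*j + 13.7728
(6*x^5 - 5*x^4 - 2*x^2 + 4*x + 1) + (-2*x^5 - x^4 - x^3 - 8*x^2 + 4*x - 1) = 4*x^5 - 6*x^4 - x^3 - 10*x^2 + 8*x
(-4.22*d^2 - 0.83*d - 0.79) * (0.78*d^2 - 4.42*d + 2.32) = -3.2916*d^4 + 18.005*d^3 - 6.738*d^2 + 1.5662*d - 1.8328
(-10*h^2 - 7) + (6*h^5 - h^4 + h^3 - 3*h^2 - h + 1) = 6*h^5 - h^4 + h^3 - 13*h^2 - h - 6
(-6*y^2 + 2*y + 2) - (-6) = -6*y^2 + 2*y + 8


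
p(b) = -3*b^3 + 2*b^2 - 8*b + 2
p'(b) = -9*b^2 + 4*b - 8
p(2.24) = -39.60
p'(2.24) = -44.20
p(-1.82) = 41.27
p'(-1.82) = -45.09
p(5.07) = -378.12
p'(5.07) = -219.06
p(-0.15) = 3.26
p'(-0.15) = -8.80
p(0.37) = -0.84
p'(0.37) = -7.75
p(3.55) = -135.41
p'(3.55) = -107.22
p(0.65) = -3.18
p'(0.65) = -9.20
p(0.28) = -0.15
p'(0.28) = -7.59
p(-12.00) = 5570.00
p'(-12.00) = -1352.00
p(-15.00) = 10697.00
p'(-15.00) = -2093.00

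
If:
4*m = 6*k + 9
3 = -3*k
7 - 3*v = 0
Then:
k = -1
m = 3/4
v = 7/3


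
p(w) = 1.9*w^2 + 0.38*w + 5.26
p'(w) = 3.8*w + 0.38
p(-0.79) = 6.15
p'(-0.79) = -2.62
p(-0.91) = 6.49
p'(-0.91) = -3.08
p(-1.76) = 10.48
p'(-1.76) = -6.31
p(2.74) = 20.57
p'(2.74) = 10.79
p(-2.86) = 19.71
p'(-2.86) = -10.49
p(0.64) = 6.28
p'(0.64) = 2.81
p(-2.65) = 17.60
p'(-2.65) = -9.69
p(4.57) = 46.68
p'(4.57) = 17.75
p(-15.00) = 427.06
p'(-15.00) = -56.62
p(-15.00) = 427.06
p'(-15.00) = -56.62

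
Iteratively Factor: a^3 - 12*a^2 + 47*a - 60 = (a - 4)*(a^2 - 8*a + 15) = (a - 4)*(a - 3)*(a - 5)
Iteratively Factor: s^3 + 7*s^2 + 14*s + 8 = (s + 2)*(s^2 + 5*s + 4) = (s + 1)*(s + 2)*(s + 4)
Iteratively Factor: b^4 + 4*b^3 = (b)*(b^3 + 4*b^2) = b*(b + 4)*(b^2) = b^2*(b + 4)*(b)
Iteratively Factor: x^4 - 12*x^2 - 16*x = (x)*(x^3 - 12*x - 16) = x*(x + 2)*(x^2 - 2*x - 8) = x*(x - 4)*(x + 2)*(x + 2)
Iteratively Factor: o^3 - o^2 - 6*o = (o)*(o^2 - o - 6) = o*(o - 3)*(o + 2)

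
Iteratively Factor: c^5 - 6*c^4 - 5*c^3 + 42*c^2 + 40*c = (c + 2)*(c^4 - 8*c^3 + 11*c^2 + 20*c) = (c + 1)*(c + 2)*(c^3 - 9*c^2 + 20*c) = (c - 4)*(c + 1)*(c + 2)*(c^2 - 5*c) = (c - 5)*(c - 4)*(c + 1)*(c + 2)*(c)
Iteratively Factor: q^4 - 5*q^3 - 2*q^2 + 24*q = (q - 3)*(q^3 - 2*q^2 - 8*q) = q*(q - 3)*(q^2 - 2*q - 8) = q*(q - 4)*(q - 3)*(q + 2)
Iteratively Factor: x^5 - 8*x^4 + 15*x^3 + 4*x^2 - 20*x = (x)*(x^4 - 8*x^3 + 15*x^2 + 4*x - 20) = x*(x - 2)*(x^3 - 6*x^2 + 3*x + 10) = x*(x - 5)*(x - 2)*(x^2 - x - 2) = x*(x - 5)*(x - 2)*(x + 1)*(x - 2)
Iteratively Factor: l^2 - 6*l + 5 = (l - 5)*(l - 1)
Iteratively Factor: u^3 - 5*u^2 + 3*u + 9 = (u - 3)*(u^2 - 2*u - 3) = (u - 3)^2*(u + 1)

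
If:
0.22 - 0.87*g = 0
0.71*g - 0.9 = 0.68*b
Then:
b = -1.06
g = 0.25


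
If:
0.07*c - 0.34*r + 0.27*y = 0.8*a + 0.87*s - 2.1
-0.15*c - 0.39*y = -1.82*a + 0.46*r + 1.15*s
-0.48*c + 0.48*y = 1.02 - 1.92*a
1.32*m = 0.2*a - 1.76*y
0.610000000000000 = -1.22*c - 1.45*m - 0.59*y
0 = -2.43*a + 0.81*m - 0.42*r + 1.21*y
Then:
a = 0.35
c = -2.31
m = 2.16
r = -2.42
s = 2.36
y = -1.58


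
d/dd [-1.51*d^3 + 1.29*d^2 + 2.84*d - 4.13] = -4.53*d^2 + 2.58*d + 2.84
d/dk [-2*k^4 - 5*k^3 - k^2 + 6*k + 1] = -8*k^3 - 15*k^2 - 2*k + 6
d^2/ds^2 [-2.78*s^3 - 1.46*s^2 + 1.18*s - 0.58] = -16.68*s - 2.92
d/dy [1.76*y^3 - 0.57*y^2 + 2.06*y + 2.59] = 5.28*y^2 - 1.14*y + 2.06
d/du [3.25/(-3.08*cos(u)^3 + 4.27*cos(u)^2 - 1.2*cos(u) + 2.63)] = (-30.03*cos(u)^2 + 27.755*cos(u) - 3.9)*sin(u)/(3.08*cos(u)^3 - 4.27*cos(u)^2 + 1.2*cos(u) - 2.63)^2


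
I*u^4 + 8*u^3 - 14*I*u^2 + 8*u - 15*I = (u - 5*I)*(u - 3*I)*(u + I)*(I*u + 1)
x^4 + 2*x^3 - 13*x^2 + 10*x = x*(x - 2)*(x - 1)*(x + 5)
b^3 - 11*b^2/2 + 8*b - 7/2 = (b - 7/2)*(b - 1)^2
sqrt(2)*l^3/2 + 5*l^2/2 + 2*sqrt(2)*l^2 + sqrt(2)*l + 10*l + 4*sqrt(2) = (l + 4)*(l + 2*sqrt(2))*(sqrt(2)*l/2 + 1/2)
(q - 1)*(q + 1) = q^2 - 1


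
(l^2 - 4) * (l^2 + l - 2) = l^4 + l^3 - 6*l^2 - 4*l + 8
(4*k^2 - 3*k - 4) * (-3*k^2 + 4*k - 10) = -12*k^4 + 25*k^3 - 40*k^2 + 14*k + 40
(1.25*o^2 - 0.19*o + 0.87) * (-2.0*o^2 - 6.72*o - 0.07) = -2.5*o^4 - 8.02*o^3 - 0.5507*o^2 - 5.8331*o - 0.0609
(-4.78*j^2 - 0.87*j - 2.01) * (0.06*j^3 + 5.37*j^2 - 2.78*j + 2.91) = -0.2868*j^5 - 25.7208*j^4 + 8.4959*j^3 - 22.2849*j^2 + 3.0561*j - 5.8491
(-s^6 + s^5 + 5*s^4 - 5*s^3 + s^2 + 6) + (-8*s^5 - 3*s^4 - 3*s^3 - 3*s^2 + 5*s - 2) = -s^6 - 7*s^5 + 2*s^4 - 8*s^3 - 2*s^2 + 5*s + 4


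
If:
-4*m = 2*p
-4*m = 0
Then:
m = 0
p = 0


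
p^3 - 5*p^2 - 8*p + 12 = (p - 6)*(p - 1)*(p + 2)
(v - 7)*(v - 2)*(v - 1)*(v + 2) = v^4 - 8*v^3 + 3*v^2 + 32*v - 28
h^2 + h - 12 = (h - 3)*(h + 4)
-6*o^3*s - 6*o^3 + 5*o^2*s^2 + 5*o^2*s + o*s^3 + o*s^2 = (-o + s)*(6*o + s)*(o*s + o)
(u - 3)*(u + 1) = u^2 - 2*u - 3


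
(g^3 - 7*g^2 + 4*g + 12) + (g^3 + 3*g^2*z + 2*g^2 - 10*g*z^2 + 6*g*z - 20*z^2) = 2*g^3 + 3*g^2*z - 5*g^2 - 10*g*z^2 + 6*g*z + 4*g - 20*z^2 + 12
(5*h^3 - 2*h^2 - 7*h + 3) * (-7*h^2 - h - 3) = -35*h^5 + 9*h^4 + 36*h^3 - 8*h^2 + 18*h - 9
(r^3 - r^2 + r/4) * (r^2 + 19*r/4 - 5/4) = r^5 + 15*r^4/4 - 23*r^3/4 + 39*r^2/16 - 5*r/16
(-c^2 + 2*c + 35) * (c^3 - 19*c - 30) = -c^5 + 2*c^4 + 54*c^3 - 8*c^2 - 725*c - 1050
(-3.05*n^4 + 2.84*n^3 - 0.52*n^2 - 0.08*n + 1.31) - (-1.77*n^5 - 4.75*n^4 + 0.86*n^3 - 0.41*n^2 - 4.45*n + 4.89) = 1.77*n^5 + 1.7*n^4 + 1.98*n^3 - 0.11*n^2 + 4.37*n - 3.58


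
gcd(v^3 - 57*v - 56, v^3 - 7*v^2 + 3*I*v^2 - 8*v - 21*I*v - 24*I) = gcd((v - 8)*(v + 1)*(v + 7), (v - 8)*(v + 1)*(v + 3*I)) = v^2 - 7*v - 8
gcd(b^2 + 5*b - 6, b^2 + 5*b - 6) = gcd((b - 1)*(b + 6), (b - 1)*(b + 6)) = b^2 + 5*b - 6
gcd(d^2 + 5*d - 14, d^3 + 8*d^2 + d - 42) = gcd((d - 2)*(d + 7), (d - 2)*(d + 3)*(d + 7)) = d^2 + 5*d - 14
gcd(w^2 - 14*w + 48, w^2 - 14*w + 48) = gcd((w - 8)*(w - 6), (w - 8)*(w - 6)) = w^2 - 14*w + 48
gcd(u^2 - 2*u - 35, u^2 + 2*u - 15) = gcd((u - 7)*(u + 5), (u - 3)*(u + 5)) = u + 5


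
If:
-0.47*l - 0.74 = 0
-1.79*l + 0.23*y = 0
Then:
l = -1.57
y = -12.25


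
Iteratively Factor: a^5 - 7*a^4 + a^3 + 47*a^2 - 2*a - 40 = (a + 1)*(a^4 - 8*a^3 + 9*a^2 + 38*a - 40) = (a - 4)*(a + 1)*(a^3 - 4*a^2 - 7*a + 10) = (a - 4)*(a + 1)*(a + 2)*(a^2 - 6*a + 5) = (a - 5)*(a - 4)*(a + 1)*(a + 2)*(a - 1)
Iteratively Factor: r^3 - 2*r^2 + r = (r - 1)*(r^2 - r) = (r - 1)^2*(r)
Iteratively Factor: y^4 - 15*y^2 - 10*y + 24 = (y - 1)*(y^3 + y^2 - 14*y - 24) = (y - 1)*(y + 2)*(y^2 - y - 12) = (y - 1)*(y + 2)*(y + 3)*(y - 4)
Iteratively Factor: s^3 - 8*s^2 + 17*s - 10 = (s - 1)*(s^2 - 7*s + 10) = (s - 5)*(s - 1)*(s - 2)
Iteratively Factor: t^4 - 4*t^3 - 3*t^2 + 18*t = (t - 3)*(t^3 - t^2 - 6*t) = t*(t - 3)*(t^2 - t - 6) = t*(t - 3)*(t + 2)*(t - 3)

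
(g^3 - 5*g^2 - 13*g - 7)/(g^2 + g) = g - 6 - 7/g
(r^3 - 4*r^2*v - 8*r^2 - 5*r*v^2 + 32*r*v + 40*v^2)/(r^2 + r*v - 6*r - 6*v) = (r^2 - 5*r*v - 8*r + 40*v)/(r - 6)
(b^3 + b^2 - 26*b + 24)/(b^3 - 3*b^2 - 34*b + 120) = (b - 1)/(b - 5)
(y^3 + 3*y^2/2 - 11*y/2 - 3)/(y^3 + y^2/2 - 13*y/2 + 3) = (2*y + 1)/(2*y - 1)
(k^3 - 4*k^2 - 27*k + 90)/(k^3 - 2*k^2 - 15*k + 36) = (k^2 - k - 30)/(k^2 + k - 12)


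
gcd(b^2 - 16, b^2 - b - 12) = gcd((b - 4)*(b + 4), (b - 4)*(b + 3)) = b - 4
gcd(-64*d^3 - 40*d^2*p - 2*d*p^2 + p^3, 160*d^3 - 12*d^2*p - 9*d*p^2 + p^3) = -32*d^2 - 4*d*p + p^2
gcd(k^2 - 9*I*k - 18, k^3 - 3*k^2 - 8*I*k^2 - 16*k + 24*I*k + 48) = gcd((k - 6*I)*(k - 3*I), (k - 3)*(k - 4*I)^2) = 1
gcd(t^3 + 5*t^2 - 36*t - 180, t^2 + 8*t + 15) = t + 5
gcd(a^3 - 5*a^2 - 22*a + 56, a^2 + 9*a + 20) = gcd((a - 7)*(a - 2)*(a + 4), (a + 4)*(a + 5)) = a + 4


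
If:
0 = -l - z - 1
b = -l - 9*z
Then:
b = 1 - 8*z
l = -z - 1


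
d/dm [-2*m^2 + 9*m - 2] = 9 - 4*m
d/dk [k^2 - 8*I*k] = 2*k - 8*I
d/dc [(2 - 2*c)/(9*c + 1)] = -20/(9*c + 1)^2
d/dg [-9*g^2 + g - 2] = 1 - 18*g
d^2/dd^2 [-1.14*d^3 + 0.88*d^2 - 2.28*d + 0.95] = 1.76 - 6.84*d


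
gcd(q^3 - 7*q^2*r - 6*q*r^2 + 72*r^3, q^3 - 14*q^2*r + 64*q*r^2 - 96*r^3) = q^2 - 10*q*r + 24*r^2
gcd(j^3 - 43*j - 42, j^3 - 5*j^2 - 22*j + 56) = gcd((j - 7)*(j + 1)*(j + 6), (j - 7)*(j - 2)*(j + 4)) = j - 7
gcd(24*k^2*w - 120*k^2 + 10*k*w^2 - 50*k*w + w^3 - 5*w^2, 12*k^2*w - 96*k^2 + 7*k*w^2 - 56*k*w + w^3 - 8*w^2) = 4*k + w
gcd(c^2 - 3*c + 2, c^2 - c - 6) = 1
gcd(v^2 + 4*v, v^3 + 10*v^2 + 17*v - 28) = v + 4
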